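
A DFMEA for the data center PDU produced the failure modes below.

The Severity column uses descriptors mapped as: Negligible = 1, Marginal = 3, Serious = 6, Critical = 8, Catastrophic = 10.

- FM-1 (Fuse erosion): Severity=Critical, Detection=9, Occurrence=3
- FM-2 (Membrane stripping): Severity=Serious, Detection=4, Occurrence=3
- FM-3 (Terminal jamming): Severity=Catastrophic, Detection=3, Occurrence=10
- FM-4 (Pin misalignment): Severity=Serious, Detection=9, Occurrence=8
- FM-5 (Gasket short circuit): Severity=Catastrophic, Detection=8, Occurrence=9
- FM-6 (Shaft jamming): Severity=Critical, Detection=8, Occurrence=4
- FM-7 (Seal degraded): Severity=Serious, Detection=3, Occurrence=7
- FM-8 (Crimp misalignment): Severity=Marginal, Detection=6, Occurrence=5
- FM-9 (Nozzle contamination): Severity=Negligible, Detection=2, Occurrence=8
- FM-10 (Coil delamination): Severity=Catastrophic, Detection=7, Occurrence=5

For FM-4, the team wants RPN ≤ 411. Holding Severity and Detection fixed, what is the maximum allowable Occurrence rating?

7

FM-4: S=6, O=8, D=9 → current RPN = 432.
Fixed product = 54. Need 54 × O ≤ 411, so O ≤ 411/54 = 7.61.
Maximum integer Occurrence rating = 7 (gives RPN 378; O=8 would give 432 > 411).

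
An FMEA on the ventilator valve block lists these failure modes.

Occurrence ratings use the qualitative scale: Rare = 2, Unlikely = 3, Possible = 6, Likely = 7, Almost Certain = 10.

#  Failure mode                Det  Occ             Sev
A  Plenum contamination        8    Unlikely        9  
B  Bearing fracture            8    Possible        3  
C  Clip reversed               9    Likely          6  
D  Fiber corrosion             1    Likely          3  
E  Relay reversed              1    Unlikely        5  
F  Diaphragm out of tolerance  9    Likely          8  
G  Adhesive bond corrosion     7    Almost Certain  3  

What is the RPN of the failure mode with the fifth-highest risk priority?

RPN = Severity × Occurrence × Detection:
  A: 9 × 3 × 8 = 216
  B: 3 × 6 × 8 = 144
  C: 6 × 7 × 9 = 378
  D: 3 × 7 × 1 = 21
  E: 5 × 3 × 1 = 15
  F: 8 × 7 × 9 = 504
  G: 3 × 10 × 7 = 210
Sorted descending: 504, 378, 216, 210, 144, 21, 15.
The fifth-highest RPN is 144 (B).

144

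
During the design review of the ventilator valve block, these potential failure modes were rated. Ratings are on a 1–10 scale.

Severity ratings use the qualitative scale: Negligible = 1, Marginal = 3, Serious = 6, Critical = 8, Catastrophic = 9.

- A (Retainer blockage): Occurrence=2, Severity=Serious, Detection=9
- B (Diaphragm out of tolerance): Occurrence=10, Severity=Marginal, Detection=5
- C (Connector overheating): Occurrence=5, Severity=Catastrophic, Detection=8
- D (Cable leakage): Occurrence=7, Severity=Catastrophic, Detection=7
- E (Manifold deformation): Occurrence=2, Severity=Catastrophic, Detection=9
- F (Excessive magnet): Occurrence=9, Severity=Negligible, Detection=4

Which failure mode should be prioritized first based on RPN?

D

RPN = Severity × Occurrence × Detection:
  A: 6 × 2 × 9 = 108
  B: 3 × 10 × 5 = 150
  C: 9 × 5 × 8 = 360
  D: 9 × 7 × 7 = 441
  E: 9 × 2 × 9 = 162
  F: 1 × 9 × 4 = 36
Highest RPN is 441 → D.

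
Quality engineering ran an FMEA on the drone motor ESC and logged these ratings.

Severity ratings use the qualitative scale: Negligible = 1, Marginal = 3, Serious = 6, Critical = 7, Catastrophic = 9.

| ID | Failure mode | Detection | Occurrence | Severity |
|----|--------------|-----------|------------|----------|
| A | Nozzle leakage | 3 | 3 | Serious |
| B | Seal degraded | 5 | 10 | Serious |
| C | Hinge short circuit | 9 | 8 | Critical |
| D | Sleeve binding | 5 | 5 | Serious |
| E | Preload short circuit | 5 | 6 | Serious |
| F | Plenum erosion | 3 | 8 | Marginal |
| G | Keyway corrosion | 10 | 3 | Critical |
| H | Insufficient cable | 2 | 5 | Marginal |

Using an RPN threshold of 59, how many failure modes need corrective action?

6

RPN = Severity × Occurrence × Detection:
  A: 6 × 3 × 3 = 54
  B: 6 × 10 × 5 = 300
  C: 7 × 8 × 9 = 504
  D: 6 × 5 × 5 = 150
  E: 6 × 6 × 5 = 180
  F: 3 × 8 × 3 = 72
  G: 7 × 3 × 10 = 210
  H: 3 × 5 × 2 = 30
Modes with RPN ≥ 59: B (300), C (504), D (150), E (180), F (72), G (210) → 6.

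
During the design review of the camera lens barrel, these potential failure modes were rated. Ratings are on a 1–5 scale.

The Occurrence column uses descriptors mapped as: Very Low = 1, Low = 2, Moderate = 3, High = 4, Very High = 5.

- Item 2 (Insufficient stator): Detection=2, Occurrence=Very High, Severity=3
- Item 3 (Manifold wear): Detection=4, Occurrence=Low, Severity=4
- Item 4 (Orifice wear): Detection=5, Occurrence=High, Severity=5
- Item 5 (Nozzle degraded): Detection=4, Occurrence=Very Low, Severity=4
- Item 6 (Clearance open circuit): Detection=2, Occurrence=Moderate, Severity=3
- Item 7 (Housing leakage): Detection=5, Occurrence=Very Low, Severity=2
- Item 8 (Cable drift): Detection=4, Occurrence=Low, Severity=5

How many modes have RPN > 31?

RPN = Severity × Occurrence × Detection:
  Item 2: 3 × 5 × 2 = 30
  Item 3: 4 × 2 × 4 = 32
  Item 4: 5 × 4 × 5 = 100
  Item 5: 4 × 1 × 4 = 16
  Item 6: 3 × 3 × 2 = 18
  Item 7: 2 × 1 × 5 = 10
  Item 8: 5 × 2 × 4 = 40
Modes with RPN > 31: Item 3 (32), Item 4 (100), Item 8 (40) → 3.

3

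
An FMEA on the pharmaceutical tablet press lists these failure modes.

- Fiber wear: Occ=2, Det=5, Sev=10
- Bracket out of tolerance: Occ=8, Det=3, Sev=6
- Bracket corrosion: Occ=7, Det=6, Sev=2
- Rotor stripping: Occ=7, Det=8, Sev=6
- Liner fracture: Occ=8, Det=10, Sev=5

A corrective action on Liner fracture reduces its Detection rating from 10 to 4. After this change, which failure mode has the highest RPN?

RPN = Severity × Occurrence × Detection:
  Fiber wear: 10 × 2 × 5 = 100
  Bracket out of tolerance: 6 × 8 × 3 = 144
  Bracket corrosion: 2 × 7 × 6 = 84
  Rotor stripping: 6 × 7 × 8 = 336
  Liner fracture: 5 × 8 × 10 = 400
After action: Liner fracture → 5 × 8 × 4 = 160.
Revised RPNs: Rotor stripping=336, Liner fracture=160, Bracket out of tolerance=144, Fiber wear=100, Bracket corrosion=84.
Highest is now Rotor stripping (336).

Rotor stripping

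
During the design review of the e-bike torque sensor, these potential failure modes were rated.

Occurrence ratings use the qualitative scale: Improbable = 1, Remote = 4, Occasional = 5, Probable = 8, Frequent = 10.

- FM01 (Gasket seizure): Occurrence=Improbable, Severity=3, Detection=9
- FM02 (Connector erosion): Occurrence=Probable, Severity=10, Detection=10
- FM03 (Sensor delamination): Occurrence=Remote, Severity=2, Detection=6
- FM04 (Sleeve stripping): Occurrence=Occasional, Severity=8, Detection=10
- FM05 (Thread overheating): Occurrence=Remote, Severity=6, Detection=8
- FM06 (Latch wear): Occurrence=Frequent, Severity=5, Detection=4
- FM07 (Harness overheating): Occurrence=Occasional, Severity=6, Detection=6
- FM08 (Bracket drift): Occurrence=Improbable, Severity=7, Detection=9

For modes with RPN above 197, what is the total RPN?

RPN = Severity × Occurrence × Detection:
  FM01: 3 × 1 × 9 = 27
  FM02: 10 × 8 × 10 = 800
  FM03: 2 × 4 × 6 = 48
  FM04: 8 × 5 × 10 = 400
  FM05: 6 × 4 × 8 = 192
  FM06: 5 × 10 × 4 = 200
  FM07: 6 × 5 × 6 = 180
  FM08: 7 × 1 × 9 = 63
RPN > 197: FM02 (800), FM04 (400), FM06 (200).
Sum: 800 + 400 + 200 = 1400.

1400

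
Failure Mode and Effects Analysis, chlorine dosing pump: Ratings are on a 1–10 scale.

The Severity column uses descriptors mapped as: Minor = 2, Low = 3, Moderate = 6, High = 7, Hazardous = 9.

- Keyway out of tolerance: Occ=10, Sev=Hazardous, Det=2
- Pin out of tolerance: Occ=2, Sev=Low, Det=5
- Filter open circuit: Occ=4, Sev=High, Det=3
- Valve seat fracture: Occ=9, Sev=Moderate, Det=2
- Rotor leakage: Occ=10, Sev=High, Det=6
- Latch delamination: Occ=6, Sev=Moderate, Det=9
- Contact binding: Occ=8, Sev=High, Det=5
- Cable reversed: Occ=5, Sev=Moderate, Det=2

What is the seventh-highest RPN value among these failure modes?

60

RPN = Severity × Occurrence × Detection:
  Keyway out of tolerance: 9 × 10 × 2 = 180
  Pin out of tolerance: 3 × 2 × 5 = 30
  Filter open circuit: 7 × 4 × 3 = 84
  Valve seat fracture: 6 × 9 × 2 = 108
  Rotor leakage: 7 × 10 × 6 = 420
  Latch delamination: 6 × 6 × 9 = 324
  Contact binding: 7 × 8 × 5 = 280
  Cable reversed: 6 × 5 × 2 = 60
Sorted descending: 420, 324, 280, 180, 108, 84, 60, 30.
The seventh-highest RPN is 60 (Cable reversed).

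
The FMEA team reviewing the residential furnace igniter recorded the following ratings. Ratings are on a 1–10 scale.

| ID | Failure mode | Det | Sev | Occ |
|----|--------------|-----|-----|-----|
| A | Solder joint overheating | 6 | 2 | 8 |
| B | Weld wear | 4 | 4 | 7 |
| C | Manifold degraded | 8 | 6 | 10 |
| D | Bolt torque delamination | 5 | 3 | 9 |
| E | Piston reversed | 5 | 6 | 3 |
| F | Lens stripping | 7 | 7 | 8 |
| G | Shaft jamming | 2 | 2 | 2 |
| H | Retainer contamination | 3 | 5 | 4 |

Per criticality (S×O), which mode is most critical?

Criticality = Severity × Occurrence:
  A: 2 × 8 = 16
  B: 4 × 7 = 28
  C: 6 × 10 = 60
  D: 3 × 9 = 27
  E: 6 × 3 = 18
  F: 7 × 8 = 56
  G: 2 × 2 = 4
  H: 5 × 4 = 20
Highest criticality is 60 → C.

C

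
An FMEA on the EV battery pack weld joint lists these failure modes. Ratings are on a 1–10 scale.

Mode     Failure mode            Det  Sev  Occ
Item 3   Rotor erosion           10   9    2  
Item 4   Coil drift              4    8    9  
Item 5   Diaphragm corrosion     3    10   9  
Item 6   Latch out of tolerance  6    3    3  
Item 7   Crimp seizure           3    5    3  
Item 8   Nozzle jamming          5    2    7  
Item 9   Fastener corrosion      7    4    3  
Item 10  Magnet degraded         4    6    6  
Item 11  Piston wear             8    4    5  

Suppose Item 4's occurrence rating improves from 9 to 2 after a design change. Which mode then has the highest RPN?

Item 5

RPN = Severity × Occurrence × Detection:
  Item 3: 9 × 2 × 10 = 180
  Item 4: 8 × 9 × 4 = 288
  Item 5: 10 × 9 × 3 = 270
  Item 6: 3 × 3 × 6 = 54
  Item 7: 5 × 3 × 3 = 45
  Item 8: 2 × 7 × 5 = 70
  Item 9: 4 × 3 × 7 = 84
  Item 10: 6 × 6 × 4 = 144
  Item 11: 4 × 5 × 8 = 160
After action: Item 4 → 8 × 2 × 4 = 64.
Revised RPNs: Item 5=270, Item 3=180, Item 11=160, Item 10=144, Item 9=84, Item 8=70, Item 4=64, Item 6=54, Item 7=45.
Highest is now Item 5 (270).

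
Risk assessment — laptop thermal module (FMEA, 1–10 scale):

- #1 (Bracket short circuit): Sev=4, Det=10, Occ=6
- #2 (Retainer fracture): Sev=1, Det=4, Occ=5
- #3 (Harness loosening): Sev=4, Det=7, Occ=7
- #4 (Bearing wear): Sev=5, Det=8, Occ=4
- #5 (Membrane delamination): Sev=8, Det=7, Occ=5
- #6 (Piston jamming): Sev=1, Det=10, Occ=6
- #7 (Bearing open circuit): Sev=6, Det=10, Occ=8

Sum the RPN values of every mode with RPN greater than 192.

RPN = Severity × Occurrence × Detection:
  #1: 4 × 6 × 10 = 240
  #2: 1 × 5 × 4 = 20
  #3: 4 × 7 × 7 = 196
  #4: 5 × 4 × 8 = 160
  #5: 8 × 5 × 7 = 280
  #6: 1 × 6 × 10 = 60
  #7: 6 × 8 × 10 = 480
RPN > 192: #1 (240), #3 (196), #5 (280), #7 (480).
Sum: 240 + 196 + 280 + 480 = 1196.

1196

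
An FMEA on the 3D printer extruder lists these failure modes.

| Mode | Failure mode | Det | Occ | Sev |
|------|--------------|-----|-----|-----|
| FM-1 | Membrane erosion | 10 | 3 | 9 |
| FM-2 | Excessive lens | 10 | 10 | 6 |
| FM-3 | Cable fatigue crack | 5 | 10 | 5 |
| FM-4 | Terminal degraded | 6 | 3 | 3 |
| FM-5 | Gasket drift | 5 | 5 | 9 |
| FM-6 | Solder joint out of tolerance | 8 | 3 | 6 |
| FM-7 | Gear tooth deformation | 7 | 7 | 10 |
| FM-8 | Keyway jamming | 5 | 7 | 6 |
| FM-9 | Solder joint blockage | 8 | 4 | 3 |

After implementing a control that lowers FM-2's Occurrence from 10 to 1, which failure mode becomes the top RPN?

FM-7

RPN = Severity × Occurrence × Detection:
  FM-1: 9 × 3 × 10 = 270
  FM-2: 6 × 10 × 10 = 600
  FM-3: 5 × 10 × 5 = 250
  FM-4: 3 × 3 × 6 = 54
  FM-5: 9 × 5 × 5 = 225
  FM-6: 6 × 3 × 8 = 144
  FM-7: 10 × 7 × 7 = 490
  FM-8: 6 × 7 × 5 = 210
  FM-9: 3 × 4 × 8 = 96
After action: FM-2 → 6 × 1 × 10 = 60.
Revised RPNs: FM-7=490, FM-1=270, FM-3=250, FM-5=225, FM-8=210, FM-6=144, FM-9=96, FM-2=60, FM-4=54.
Highest is now FM-7 (490).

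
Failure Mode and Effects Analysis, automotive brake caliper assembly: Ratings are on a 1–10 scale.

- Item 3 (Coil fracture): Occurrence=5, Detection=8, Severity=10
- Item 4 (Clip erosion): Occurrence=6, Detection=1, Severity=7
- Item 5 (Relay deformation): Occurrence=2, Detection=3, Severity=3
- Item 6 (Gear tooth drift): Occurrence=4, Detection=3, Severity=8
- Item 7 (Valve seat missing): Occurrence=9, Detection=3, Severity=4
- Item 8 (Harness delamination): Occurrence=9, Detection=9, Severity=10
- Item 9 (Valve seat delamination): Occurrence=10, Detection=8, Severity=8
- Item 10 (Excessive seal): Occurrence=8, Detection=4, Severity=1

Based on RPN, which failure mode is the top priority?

Item 8

RPN = Severity × Occurrence × Detection:
  Item 3: 10 × 5 × 8 = 400
  Item 4: 7 × 6 × 1 = 42
  Item 5: 3 × 2 × 3 = 18
  Item 6: 8 × 4 × 3 = 96
  Item 7: 4 × 9 × 3 = 108
  Item 8: 10 × 9 × 9 = 810
  Item 9: 8 × 10 × 8 = 640
  Item 10: 1 × 8 × 4 = 32
Highest RPN is 810 → Item 8.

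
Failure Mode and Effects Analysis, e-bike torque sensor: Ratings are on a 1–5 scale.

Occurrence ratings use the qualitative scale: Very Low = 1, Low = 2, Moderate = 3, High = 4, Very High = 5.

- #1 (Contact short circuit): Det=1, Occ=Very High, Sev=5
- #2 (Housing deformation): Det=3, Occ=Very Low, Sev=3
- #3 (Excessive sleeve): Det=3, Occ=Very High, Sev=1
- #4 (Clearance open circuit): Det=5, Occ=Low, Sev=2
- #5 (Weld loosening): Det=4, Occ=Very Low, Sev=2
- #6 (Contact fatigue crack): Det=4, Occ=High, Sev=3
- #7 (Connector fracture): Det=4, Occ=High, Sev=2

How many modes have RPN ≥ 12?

RPN = Severity × Occurrence × Detection:
  #1: 5 × 5 × 1 = 25
  #2: 3 × 1 × 3 = 9
  #3: 1 × 5 × 3 = 15
  #4: 2 × 2 × 5 = 20
  #5: 2 × 1 × 4 = 8
  #6: 3 × 4 × 4 = 48
  #7: 2 × 4 × 4 = 32
Modes with RPN ≥ 12: #1 (25), #3 (15), #4 (20), #6 (48), #7 (32) → 5.

5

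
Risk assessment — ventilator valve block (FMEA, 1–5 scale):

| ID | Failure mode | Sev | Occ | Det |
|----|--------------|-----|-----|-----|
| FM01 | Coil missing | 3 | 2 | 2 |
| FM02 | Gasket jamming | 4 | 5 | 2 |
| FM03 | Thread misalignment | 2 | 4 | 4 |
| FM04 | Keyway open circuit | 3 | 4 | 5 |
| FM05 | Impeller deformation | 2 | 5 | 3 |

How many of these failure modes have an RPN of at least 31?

RPN = Severity × Occurrence × Detection:
  FM01: 3 × 2 × 2 = 12
  FM02: 4 × 5 × 2 = 40
  FM03: 2 × 4 × 4 = 32
  FM04: 3 × 4 × 5 = 60
  FM05: 2 × 5 × 3 = 30
Modes with RPN ≥ 31: FM02 (40), FM03 (32), FM04 (60) → 3.

3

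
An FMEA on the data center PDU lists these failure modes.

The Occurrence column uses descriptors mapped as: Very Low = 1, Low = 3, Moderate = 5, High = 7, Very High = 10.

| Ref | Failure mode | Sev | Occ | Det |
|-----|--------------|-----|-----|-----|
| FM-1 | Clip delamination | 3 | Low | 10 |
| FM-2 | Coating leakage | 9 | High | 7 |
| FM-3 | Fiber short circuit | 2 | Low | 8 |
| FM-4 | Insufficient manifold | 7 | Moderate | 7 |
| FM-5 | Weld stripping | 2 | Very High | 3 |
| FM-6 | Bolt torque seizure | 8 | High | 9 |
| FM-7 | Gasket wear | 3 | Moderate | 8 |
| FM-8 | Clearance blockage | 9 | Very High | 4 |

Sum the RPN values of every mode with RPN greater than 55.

RPN = Severity × Occurrence × Detection:
  FM-1: 3 × 3 × 10 = 90
  FM-2: 9 × 7 × 7 = 441
  FM-3: 2 × 3 × 8 = 48
  FM-4: 7 × 5 × 7 = 245
  FM-5: 2 × 10 × 3 = 60
  FM-6: 8 × 7 × 9 = 504
  FM-7: 3 × 5 × 8 = 120
  FM-8: 9 × 10 × 4 = 360
RPN > 55: FM-1 (90), FM-2 (441), FM-4 (245), FM-5 (60), FM-6 (504), FM-7 (120), FM-8 (360).
Sum: 90 + 441 + 245 + 60 + 504 + 120 + 360 = 1820.

1820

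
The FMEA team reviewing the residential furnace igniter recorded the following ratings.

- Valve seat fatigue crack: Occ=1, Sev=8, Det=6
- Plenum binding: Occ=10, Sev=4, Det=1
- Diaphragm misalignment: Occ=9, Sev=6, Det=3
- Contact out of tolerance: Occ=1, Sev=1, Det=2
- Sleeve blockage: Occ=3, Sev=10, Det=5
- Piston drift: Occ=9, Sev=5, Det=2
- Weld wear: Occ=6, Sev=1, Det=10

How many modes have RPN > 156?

1

RPN = Severity × Occurrence × Detection:
  Valve seat fatigue crack: 8 × 1 × 6 = 48
  Plenum binding: 4 × 10 × 1 = 40
  Diaphragm misalignment: 6 × 9 × 3 = 162
  Contact out of tolerance: 1 × 1 × 2 = 2
  Sleeve blockage: 10 × 3 × 5 = 150
  Piston drift: 5 × 9 × 2 = 90
  Weld wear: 1 × 6 × 10 = 60
Modes with RPN > 156: Diaphragm misalignment (162) → 1.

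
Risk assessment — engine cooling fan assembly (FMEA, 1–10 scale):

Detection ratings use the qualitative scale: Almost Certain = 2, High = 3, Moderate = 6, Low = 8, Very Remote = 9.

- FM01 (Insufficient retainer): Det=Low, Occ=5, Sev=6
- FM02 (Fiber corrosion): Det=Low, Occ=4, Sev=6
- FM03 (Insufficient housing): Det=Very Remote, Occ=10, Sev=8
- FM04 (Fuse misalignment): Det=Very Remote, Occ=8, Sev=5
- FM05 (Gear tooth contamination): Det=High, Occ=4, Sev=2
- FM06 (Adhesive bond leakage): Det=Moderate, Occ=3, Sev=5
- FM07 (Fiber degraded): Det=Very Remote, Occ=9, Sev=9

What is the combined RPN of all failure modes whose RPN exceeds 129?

RPN = Severity × Occurrence × Detection:
  FM01: 6 × 5 × 8 = 240
  FM02: 6 × 4 × 8 = 192
  FM03: 8 × 10 × 9 = 720
  FM04: 5 × 8 × 9 = 360
  FM05: 2 × 4 × 3 = 24
  FM06: 5 × 3 × 6 = 90
  FM07: 9 × 9 × 9 = 729
RPN > 129: FM01 (240), FM02 (192), FM03 (720), FM04 (360), FM07 (729).
Sum: 240 + 192 + 720 + 360 + 729 = 2241.

2241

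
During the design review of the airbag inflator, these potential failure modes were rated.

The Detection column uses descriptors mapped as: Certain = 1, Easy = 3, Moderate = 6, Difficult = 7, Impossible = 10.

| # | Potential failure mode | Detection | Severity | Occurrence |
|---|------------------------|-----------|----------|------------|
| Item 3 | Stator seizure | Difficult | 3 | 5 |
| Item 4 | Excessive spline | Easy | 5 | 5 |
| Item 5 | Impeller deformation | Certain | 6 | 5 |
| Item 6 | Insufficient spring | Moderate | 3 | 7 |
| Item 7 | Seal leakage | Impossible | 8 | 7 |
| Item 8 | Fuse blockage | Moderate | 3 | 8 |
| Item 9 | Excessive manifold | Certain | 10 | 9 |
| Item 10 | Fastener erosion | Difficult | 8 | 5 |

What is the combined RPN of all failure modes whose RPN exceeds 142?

984

RPN = Severity × Occurrence × Detection:
  Item 3: 3 × 5 × 7 = 105
  Item 4: 5 × 5 × 3 = 75
  Item 5: 6 × 5 × 1 = 30
  Item 6: 3 × 7 × 6 = 126
  Item 7: 8 × 7 × 10 = 560
  Item 8: 3 × 8 × 6 = 144
  Item 9: 10 × 9 × 1 = 90
  Item 10: 8 × 5 × 7 = 280
RPN > 142: Item 7 (560), Item 8 (144), Item 10 (280).
Sum: 560 + 144 + 280 = 984.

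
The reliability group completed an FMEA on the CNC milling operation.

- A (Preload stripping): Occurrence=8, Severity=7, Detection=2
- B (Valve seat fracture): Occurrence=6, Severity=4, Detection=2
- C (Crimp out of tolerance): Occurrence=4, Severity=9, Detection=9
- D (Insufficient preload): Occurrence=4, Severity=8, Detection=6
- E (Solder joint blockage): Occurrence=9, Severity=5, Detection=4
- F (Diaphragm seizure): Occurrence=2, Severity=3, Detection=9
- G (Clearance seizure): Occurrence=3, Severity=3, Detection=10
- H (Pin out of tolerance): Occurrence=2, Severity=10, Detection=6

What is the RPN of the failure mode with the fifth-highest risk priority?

RPN = Severity × Occurrence × Detection:
  A: 7 × 8 × 2 = 112
  B: 4 × 6 × 2 = 48
  C: 9 × 4 × 9 = 324
  D: 8 × 4 × 6 = 192
  E: 5 × 9 × 4 = 180
  F: 3 × 2 × 9 = 54
  G: 3 × 3 × 10 = 90
  H: 10 × 2 × 6 = 120
Sorted descending: 324, 192, 180, 120, 112, 90, 54, 48.
The fifth-highest RPN is 112 (A).

112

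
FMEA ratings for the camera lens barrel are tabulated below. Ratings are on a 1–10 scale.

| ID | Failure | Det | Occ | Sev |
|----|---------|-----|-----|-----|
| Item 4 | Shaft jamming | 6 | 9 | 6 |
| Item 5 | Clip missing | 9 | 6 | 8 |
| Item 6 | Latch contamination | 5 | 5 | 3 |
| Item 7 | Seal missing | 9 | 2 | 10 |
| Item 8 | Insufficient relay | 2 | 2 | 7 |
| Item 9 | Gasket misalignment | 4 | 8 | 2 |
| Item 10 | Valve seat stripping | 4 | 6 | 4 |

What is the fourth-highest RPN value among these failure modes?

96

RPN = Severity × Occurrence × Detection:
  Item 4: 6 × 9 × 6 = 324
  Item 5: 8 × 6 × 9 = 432
  Item 6: 3 × 5 × 5 = 75
  Item 7: 10 × 2 × 9 = 180
  Item 8: 7 × 2 × 2 = 28
  Item 9: 2 × 8 × 4 = 64
  Item 10: 4 × 6 × 4 = 96
Sorted descending: 432, 324, 180, 96, 75, 64, 28.
The fourth-highest RPN is 96 (Item 10).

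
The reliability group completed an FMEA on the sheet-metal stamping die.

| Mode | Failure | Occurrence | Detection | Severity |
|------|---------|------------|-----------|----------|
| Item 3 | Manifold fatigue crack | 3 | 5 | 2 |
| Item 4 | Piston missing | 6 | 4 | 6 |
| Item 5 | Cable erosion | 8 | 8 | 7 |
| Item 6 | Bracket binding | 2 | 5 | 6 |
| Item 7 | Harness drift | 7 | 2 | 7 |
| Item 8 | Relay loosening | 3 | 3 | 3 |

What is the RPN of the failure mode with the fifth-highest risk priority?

30

RPN = Severity × Occurrence × Detection:
  Item 3: 2 × 3 × 5 = 30
  Item 4: 6 × 6 × 4 = 144
  Item 5: 7 × 8 × 8 = 448
  Item 6: 6 × 2 × 5 = 60
  Item 7: 7 × 7 × 2 = 98
  Item 8: 3 × 3 × 3 = 27
Sorted descending: 448, 144, 98, 60, 30, 27.
The fifth-highest RPN is 30 (Item 3).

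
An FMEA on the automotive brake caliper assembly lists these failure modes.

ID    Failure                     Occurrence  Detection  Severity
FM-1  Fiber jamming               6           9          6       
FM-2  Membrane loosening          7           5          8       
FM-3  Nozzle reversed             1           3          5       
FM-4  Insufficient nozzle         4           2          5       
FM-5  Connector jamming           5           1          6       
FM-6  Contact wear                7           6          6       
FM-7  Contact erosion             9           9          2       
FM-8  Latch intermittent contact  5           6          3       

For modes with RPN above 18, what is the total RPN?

RPN = Severity × Occurrence × Detection:
  FM-1: 6 × 6 × 9 = 324
  FM-2: 8 × 7 × 5 = 280
  FM-3: 5 × 1 × 3 = 15
  FM-4: 5 × 4 × 2 = 40
  FM-5: 6 × 5 × 1 = 30
  FM-6: 6 × 7 × 6 = 252
  FM-7: 2 × 9 × 9 = 162
  FM-8: 3 × 5 × 6 = 90
RPN > 18: FM-1 (324), FM-2 (280), FM-4 (40), FM-5 (30), FM-6 (252), FM-7 (162), FM-8 (90).
Sum: 324 + 280 + 40 + 30 + 252 + 162 + 90 = 1178.

1178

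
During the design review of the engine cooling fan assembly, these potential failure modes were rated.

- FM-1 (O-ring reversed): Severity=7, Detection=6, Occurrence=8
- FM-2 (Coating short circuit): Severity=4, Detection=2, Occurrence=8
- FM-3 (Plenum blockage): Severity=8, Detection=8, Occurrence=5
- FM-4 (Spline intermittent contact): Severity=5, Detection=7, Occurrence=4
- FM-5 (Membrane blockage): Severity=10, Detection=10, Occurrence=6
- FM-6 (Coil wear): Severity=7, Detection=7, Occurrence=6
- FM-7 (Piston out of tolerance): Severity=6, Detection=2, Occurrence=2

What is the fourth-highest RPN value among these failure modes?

RPN = Severity × Occurrence × Detection:
  FM-1: 7 × 8 × 6 = 336
  FM-2: 4 × 8 × 2 = 64
  FM-3: 8 × 5 × 8 = 320
  FM-4: 5 × 4 × 7 = 140
  FM-5: 10 × 6 × 10 = 600
  FM-6: 7 × 6 × 7 = 294
  FM-7: 6 × 2 × 2 = 24
Sorted descending: 600, 336, 320, 294, 140, 64, 24.
The fourth-highest RPN is 294 (FM-6).

294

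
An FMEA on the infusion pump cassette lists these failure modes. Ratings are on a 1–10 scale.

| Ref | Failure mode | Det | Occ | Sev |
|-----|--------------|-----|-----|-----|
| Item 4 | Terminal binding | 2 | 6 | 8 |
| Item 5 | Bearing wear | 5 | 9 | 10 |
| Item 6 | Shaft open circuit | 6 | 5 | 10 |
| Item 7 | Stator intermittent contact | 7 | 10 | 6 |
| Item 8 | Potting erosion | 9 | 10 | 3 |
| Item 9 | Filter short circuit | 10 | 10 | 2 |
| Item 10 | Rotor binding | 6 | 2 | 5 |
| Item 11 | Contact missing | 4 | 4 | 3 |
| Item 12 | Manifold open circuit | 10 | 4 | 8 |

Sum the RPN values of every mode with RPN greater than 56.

2116

RPN = Severity × Occurrence × Detection:
  Item 4: 8 × 6 × 2 = 96
  Item 5: 10 × 9 × 5 = 450
  Item 6: 10 × 5 × 6 = 300
  Item 7: 6 × 10 × 7 = 420
  Item 8: 3 × 10 × 9 = 270
  Item 9: 2 × 10 × 10 = 200
  Item 10: 5 × 2 × 6 = 60
  Item 11: 3 × 4 × 4 = 48
  Item 12: 8 × 4 × 10 = 320
RPN > 56: Item 4 (96), Item 5 (450), Item 6 (300), Item 7 (420), Item 8 (270), Item 9 (200), Item 10 (60), Item 12 (320).
Sum: 96 + 450 + 300 + 420 + 270 + 200 + 60 + 320 = 2116.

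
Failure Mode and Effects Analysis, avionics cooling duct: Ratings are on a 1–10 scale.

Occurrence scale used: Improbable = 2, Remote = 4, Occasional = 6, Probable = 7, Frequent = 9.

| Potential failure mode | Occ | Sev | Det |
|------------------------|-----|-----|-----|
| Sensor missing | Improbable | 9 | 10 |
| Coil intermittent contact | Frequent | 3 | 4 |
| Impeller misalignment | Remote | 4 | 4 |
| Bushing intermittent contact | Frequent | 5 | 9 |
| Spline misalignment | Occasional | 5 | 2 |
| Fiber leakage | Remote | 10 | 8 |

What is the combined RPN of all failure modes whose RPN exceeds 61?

RPN = Severity × Occurrence × Detection:
  Sensor missing: 9 × 2 × 10 = 180
  Coil intermittent contact: 3 × 9 × 4 = 108
  Impeller misalignment: 4 × 4 × 4 = 64
  Bushing intermittent contact: 5 × 9 × 9 = 405
  Spline misalignment: 5 × 6 × 2 = 60
  Fiber leakage: 10 × 4 × 8 = 320
RPN > 61: Sensor missing (180), Coil intermittent contact (108), Impeller misalignment (64), Bushing intermittent contact (405), Fiber leakage (320).
Sum: 180 + 108 + 64 + 405 + 320 = 1077.

1077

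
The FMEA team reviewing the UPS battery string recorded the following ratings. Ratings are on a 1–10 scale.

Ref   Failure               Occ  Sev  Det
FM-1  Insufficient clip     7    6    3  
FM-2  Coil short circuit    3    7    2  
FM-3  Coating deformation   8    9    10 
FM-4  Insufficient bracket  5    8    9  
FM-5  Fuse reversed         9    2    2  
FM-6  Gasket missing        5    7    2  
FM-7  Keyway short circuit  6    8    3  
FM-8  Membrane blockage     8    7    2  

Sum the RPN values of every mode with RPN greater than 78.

1462

RPN = Severity × Occurrence × Detection:
  FM-1: 6 × 7 × 3 = 126
  FM-2: 7 × 3 × 2 = 42
  FM-3: 9 × 8 × 10 = 720
  FM-4: 8 × 5 × 9 = 360
  FM-5: 2 × 9 × 2 = 36
  FM-6: 7 × 5 × 2 = 70
  FM-7: 8 × 6 × 3 = 144
  FM-8: 7 × 8 × 2 = 112
RPN > 78: FM-1 (126), FM-3 (720), FM-4 (360), FM-7 (144), FM-8 (112).
Sum: 126 + 720 + 360 + 144 + 112 = 1462.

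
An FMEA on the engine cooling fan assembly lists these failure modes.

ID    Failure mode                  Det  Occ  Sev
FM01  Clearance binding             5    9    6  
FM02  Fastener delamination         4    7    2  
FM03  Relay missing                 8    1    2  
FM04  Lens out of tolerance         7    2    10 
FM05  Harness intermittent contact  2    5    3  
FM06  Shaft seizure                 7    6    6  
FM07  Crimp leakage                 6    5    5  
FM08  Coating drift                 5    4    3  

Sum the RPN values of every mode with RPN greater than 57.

RPN = Severity × Occurrence × Detection:
  FM01: 6 × 9 × 5 = 270
  FM02: 2 × 7 × 4 = 56
  FM03: 2 × 1 × 8 = 16
  FM04: 10 × 2 × 7 = 140
  FM05: 3 × 5 × 2 = 30
  FM06: 6 × 6 × 7 = 252
  FM07: 5 × 5 × 6 = 150
  FM08: 3 × 4 × 5 = 60
RPN > 57: FM01 (270), FM04 (140), FM06 (252), FM07 (150), FM08 (60).
Sum: 270 + 140 + 252 + 150 + 60 = 872.

872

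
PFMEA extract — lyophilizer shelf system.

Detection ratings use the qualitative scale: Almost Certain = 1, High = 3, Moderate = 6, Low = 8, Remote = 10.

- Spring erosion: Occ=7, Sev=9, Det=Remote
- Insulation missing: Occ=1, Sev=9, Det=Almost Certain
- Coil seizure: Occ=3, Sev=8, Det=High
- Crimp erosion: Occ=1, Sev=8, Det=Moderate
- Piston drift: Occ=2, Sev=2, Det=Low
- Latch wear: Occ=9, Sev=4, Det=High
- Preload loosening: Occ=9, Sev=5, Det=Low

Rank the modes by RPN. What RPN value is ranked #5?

48

RPN = Severity × Occurrence × Detection:
  Spring erosion: 9 × 7 × 10 = 630
  Insulation missing: 9 × 1 × 1 = 9
  Coil seizure: 8 × 3 × 3 = 72
  Crimp erosion: 8 × 1 × 6 = 48
  Piston drift: 2 × 2 × 8 = 32
  Latch wear: 4 × 9 × 3 = 108
  Preload loosening: 5 × 9 × 8 = 360
Sorted descending: 630, 360, 108, 72, 48, 32, 9.
The fifth-highest RPN is 48 (Crimp erosion).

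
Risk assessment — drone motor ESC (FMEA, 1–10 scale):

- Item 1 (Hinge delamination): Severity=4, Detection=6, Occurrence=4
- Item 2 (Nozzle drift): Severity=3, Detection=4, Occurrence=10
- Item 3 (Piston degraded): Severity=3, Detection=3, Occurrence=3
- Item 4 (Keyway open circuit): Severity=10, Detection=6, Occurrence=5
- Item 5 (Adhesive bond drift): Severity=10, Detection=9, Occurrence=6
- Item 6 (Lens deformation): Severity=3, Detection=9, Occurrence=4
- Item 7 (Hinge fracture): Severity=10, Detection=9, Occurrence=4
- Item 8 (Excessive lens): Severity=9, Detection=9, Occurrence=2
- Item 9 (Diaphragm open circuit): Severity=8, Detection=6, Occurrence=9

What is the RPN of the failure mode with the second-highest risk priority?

RPN = Severity × Occurrence × Detection:
  Item 1: 4 × 4 × 6 = 96
  Item 2: 3 × 10 × 4 = 120
  Item 3: 3 × 3 × 3 = 27
  Item 4: 10 × 5 × 6 = 300
  Item 5: 10 × 6 × 9 = 540
  Item 6: 3 × 4 × 9 = 108
  Item 7: 10 × 4 × 9 = 360
  Item 8: 9 × 2 × 9 = 162
  Item 9: 8 × 9 × 6 = 432
Sorted descending: 540, 432, 360, 300, 162, 120, 108, 96, 27.
The second-highest RPN is 432 (Item 9).

432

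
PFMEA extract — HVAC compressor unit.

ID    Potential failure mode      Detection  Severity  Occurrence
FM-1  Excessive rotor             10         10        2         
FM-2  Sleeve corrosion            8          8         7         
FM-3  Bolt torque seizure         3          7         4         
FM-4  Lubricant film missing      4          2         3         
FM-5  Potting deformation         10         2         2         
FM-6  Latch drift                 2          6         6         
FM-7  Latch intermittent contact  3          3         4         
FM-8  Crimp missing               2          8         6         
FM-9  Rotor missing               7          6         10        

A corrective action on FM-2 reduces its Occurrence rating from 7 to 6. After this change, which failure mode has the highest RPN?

RPN = Severity × Occurrence × Detection:
  FM-1: 10 × 2 × 10 = 200
  FM-2: 8 × 7 × 8 = 448
  FM-3: 7 × 4 × 3 = 84
  FM-4: 2 × 3 × 4 = 24
  FM-5: 2 × 2 × 10 = 40
  FM-6: 6 × 6 × 2 = 72
  FM-7: 3 × 4 × 3 = 36
  FM-8: 8 × 6 × 2 = 96
  FM-9: 6 × 10 × 7 = 420
After action: FM-2 → 8 × 6 × 8 = 384.
Revised RPNs: FM-9=420, FM-2=384, FM-1=200, FM-8=96, FM-3=84, FM-6=72, FM-5=40, FM-7=36, FM-4=24.
Highest is now FM-9 (420).

FM-9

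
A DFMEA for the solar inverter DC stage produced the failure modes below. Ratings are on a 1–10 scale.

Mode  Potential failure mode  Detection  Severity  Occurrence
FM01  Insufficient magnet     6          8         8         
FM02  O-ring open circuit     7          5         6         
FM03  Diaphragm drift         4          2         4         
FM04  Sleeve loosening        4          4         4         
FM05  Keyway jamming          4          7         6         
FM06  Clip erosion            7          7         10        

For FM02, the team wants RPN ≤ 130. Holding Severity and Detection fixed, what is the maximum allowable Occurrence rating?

FM02: S=5, O=6, D=7 → current RPN = 210.
Fixed product = 35. Need 35 × O ≤ 130, so O ≤ 130/35 = 3.71.
Maximum integer Occurrence rating = 3 (gives RPN 105; O=4 would give 140 > 130).

3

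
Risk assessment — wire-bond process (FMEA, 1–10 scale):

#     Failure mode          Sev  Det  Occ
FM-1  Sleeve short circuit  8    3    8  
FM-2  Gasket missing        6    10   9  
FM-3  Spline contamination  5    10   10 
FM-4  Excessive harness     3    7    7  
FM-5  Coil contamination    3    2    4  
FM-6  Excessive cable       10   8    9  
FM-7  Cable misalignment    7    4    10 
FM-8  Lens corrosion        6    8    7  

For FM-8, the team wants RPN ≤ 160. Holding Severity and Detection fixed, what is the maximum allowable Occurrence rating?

FM-8: S=6, O=7, D=8 → current RPN = 336.
Fixed product = 48. Need 48 × O ≤ 160, so O ≤ 160/48 = 3.33.
Maximum integer Occurrence rating = 3 (gives RPN 144; O=4 would give 192 > 160).

3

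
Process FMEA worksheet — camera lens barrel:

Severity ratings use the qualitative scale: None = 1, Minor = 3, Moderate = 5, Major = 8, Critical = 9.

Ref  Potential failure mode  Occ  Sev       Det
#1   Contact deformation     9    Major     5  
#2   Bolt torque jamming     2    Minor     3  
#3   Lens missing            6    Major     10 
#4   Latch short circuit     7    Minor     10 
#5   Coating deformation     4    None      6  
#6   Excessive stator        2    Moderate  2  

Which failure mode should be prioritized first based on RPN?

RPN = Severity × Occurrence × Detection:
  #1: 8 × 9 × 5 = 360
  #2: 3 × 2 × 3 = 18
  #3: 8 × 6 × 10 = 480
  #4: 3 × 7 × 10 = 210
  #5: 1 × 4 × 6 = 24
  #6: 5 × 2 × 2 = 20
Highest RPN is 480 → #3.

#3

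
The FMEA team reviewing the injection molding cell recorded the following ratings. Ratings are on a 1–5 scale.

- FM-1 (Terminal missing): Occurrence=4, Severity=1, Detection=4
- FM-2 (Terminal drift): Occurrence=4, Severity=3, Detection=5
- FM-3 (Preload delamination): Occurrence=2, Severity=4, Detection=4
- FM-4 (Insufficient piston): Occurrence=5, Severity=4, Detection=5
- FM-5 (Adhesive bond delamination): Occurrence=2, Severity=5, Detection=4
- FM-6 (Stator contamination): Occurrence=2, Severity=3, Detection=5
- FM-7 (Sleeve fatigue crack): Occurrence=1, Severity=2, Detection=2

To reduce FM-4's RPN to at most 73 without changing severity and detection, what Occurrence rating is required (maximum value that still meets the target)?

FM-4: S=4, O=5, D=5 → current RPN = 100.
Fixed product = 20. Need 20 × O ≤ 73, so O ≤ 73/20 = 3.65.
Maximum integer Occurrence rating = 3 (gives RPN 60; O=4 would give 80 > 73).

3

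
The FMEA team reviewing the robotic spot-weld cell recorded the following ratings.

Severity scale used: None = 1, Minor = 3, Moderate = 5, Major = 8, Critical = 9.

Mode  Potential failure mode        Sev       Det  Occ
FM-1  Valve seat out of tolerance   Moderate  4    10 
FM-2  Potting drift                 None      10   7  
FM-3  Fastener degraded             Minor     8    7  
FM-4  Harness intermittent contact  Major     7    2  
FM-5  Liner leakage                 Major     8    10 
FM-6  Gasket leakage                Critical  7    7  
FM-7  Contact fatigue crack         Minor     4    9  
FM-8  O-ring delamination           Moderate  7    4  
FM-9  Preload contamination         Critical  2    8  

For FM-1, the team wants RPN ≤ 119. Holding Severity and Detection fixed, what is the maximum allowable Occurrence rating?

5

FM-1: S=5, O=10, D=4 → current RPN = 200.
Fixed product = 20. Need 20 × O ≤ 119, so O ≤ 119/20 = 5.95.
Maximum integer Occurrence rating = 5 (gives RPN 100; O=6 would give 120 > 119).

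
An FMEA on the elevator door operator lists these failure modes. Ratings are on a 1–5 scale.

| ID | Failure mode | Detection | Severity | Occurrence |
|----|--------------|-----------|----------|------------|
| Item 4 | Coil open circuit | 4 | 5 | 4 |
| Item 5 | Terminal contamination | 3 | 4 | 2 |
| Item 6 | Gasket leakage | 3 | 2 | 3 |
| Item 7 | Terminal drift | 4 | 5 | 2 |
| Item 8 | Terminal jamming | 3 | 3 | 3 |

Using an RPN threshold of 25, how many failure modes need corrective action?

3

RPN = Severity × Occurrence × Detection:
  Item 4: 5 × 4 × 4 = 80
  Item 5: 4 × 2 × 3 = 24
  Item 6: 2 × 3 × 3 = 18
  Item 7: 5 × 2 × 4 = 40
  Item 8: 3 × 3 × 3 = 27
Modes with RPN ≥ 25: Item 4 (80), Item 7 (40), Item 8 (27) → 3.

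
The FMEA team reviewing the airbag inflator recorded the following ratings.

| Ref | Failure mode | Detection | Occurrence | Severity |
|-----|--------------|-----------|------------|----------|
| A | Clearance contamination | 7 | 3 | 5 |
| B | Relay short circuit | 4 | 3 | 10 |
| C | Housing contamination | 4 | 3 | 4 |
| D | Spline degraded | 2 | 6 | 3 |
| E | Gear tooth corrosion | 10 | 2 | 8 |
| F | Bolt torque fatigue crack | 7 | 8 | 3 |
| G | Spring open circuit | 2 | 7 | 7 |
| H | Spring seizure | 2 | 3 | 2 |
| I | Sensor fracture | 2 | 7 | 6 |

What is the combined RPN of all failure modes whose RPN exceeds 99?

RPN = Severity × Occurrence × Detection:
  A: 5 × 3 × 7 = 105
  B: 10 × 3 × 4 = 120
  C: 4 × 3 × 4 = 48
  D: 3 × 6 × 2 = 36
  E: 8 × 2 × 10 = 160
  F: 3 × 8 × 7 = 168
  G: 7 × 7 × 2 = 98
  H: 2 × 3 × 2 = 12
  I: 6 × 7 × 2 = 84
RPN > 99: A (105), B (120), E (160), F (168).
Sum: 105 + 120 + 160 + 168 = 553.

553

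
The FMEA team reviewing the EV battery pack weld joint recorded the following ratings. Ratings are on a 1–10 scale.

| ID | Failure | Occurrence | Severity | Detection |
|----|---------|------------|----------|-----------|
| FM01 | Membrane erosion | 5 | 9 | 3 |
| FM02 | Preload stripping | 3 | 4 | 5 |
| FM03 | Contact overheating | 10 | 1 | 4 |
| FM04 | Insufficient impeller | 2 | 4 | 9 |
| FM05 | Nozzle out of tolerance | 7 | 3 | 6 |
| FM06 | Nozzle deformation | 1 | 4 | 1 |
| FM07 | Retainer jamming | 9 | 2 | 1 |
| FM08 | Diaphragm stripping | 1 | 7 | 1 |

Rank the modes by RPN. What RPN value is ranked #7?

RPN = Severity × Occurrence × Detection:
  FM01: 9 × 5 × 3 = 135
  FM02: 4 × 3 × 5 = 60
  FM03: 1 × 10 × 4 = 40
  FM04: 4 × 2 × 9 = 72
  FM05: 3 × 7 × 6 = 126
  FM06: 4 × 1 × 1 = 4
  FM07: 2 × 9 × 1 = 18
  FM08: 7 × 1 × 1 = 7
Sorted descending: 135, 126, 72, 60, 40, 18, 7, 4.
The seventh-highest RPN is 7 (FM08).

7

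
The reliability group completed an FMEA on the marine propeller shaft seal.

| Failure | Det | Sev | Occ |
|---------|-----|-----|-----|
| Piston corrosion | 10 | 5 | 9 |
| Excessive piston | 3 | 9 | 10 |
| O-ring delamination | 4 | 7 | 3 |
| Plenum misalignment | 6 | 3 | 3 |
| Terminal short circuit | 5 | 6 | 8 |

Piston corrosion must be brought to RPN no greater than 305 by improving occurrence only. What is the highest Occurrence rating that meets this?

Piston corrosion: S=5, O=9, D=10 → current RPN = 450.
Fixed product = 50. Need 50 × O ≤ 305, so O ≤ 305/50 = 6.10.
Maximum integer Occurrence rating = 6 (gives RPN 300; O=7 would give 350 > 305).

6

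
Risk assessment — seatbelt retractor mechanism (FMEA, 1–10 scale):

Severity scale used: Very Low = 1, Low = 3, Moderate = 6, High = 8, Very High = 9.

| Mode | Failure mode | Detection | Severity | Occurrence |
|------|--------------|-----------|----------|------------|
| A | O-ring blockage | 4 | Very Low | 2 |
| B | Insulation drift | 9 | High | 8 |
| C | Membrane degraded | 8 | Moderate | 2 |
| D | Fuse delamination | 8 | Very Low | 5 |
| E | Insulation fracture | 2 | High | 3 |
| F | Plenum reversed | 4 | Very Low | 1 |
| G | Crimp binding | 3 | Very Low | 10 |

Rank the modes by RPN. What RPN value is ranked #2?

96

RPN = Severity × Occurrence × Detection:
  A: 1 × 2 × 4 = 8
  B: 8 × 8 × 9 = 576
  C: 6 × 2 × 8 = 96
  D: 1 × 5 × 8 = 40
  E: 8 × 3 × 2 = 48
  F: 1 × 1 × 4 = 4
  G: 1 × 10 × 3 = 30
Sorted descending: 576, 96, 48, 40, 30, 8, 4.
The second-highest RPN is 96 (C).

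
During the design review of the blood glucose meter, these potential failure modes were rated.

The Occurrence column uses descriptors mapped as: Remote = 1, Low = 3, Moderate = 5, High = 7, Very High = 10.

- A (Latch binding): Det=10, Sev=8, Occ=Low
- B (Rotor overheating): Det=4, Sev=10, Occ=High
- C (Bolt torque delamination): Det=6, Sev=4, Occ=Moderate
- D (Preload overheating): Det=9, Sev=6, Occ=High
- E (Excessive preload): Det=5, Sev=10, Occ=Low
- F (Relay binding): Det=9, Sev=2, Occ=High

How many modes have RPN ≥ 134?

4

RPN = Severity × Occurrence × Detection:
  A: 8 × 3 × 10 = 240
  B: 10 × 7 × 4 = 280
  C: 4 × 5 × 6 = 120
  D: 6 × 7 × 9 = 378
  E: 10 × 3 × 5 = 150
  F: 2 × 7 × 9 = 126
Modes with RPN ≥ 134: A (240), B (280), D (378), E (150) → 4.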